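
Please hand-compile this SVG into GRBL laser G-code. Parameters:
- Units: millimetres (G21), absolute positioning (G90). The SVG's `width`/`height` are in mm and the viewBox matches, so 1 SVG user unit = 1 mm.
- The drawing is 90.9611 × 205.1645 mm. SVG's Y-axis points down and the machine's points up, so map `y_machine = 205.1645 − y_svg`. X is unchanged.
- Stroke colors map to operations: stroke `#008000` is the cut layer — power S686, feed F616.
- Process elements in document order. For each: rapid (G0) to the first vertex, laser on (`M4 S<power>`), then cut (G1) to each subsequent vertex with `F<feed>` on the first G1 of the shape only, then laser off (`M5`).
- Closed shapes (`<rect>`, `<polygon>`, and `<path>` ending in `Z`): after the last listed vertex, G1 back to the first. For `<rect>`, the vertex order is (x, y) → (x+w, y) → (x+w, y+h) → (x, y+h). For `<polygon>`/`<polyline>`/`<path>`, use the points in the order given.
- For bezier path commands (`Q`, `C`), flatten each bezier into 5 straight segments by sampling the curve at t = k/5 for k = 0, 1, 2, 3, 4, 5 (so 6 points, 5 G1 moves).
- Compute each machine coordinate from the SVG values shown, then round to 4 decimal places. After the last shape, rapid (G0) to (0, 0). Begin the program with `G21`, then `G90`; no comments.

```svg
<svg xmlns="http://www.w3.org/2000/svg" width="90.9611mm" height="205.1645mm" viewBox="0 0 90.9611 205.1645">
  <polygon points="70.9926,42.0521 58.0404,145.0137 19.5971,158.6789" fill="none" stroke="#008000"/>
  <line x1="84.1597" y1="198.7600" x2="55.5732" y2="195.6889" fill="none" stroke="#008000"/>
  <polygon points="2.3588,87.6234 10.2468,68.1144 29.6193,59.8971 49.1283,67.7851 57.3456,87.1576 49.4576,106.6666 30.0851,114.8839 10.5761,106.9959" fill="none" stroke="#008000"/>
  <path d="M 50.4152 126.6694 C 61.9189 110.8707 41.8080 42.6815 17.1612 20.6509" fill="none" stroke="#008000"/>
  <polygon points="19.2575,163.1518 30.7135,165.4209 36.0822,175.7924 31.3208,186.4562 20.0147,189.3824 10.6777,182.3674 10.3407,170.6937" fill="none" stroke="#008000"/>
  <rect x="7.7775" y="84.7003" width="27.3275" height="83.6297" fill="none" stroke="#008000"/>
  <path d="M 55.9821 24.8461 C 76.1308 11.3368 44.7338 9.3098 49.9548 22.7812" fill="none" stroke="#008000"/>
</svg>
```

1 u = 1 mm; y_m = 205.1645 − y.

[1] `<polygon>` closed polygon, #008000→cut S686 F616: (70.9926,163.1124) → (58.0404,60.1508) → (19.5971,46.4856) → (70.9926,163.1124) (closed)

[2] `<line>` line segment, #008000→cut S686 F616: (84.1597,6.4045) → (55.5732,9.4756)

[3] `<polygon>` regular polygon, #008000→cut S686 F616: (2.3588,117.5411) → (10.2468,137.0501) → (29.6193,145.2674) → (49.1283,137.3794) → (57.3456,118.0069) → (49.4576,98.4979) → (30.0851,90.2806) → (10.5761,98.1686) → (2.3588,117.5411) (closed)

[4] `<path>` cubic bezier, #008000→cut S686 F616: (50.4152,78.4951) → (53.7403,93.4728) → (50.7777,116.2938) → (42.8271,142.2279) → (31.1883,166.5446) → (17.1612,184.5136)

[5] `<polygon>` regular polygon, #008000→cut S686 F616: (19.2575,42.0127) → (30.7135,39.7436) → (36.0822,29.3721) → (31.3208,18.7083) → (20.0147,15.7821) → (10.6777,22.7971) → (10.3407,34.4708) → (19.2575,42.0127) (closed)

[6] `<rect>` rectangle, #008000→cut S686 F616: (7.7775,120.4642) → (35.1050,120.4642) → (35.1050,36.8345) → (7.7775,36.8345) → (7.7775,120.4642) (closed)

[7] `<path>` cubic bezier, #008000→cut S686 F616: (55.9821,180.3184) → (62.5911,187.0140) → (61.0611,190.7610) → (55.6238,191.3668) → (50.5111,188.6385) → (49.9548,182.3833)

G21
G90
G0 X70.9926 Y163.1124
M4 S686
G1 X58.0404 Y60.1508 F616
G1 X19.5971 Y46.4856
G1 X70.9926 Y163.1124
M5
G0 X84.1597 Y6.4045
M4 S686
G1 X55.5732 Y9.4756 F616
M5
G0 X2.3588 Y117.5411
M4 S686
G1 X10.2468 Y137.0501 F616
G1 X29.6193 Y145.2674
G1 X49.1283 Y137.3794
G1 X57.3456 Y118.0069
G1 X49.4576 Y98.4979
G1 X30.0851 Y90.2806
G1 X10.5761 Y98.1686
G1 X2.3588 Y117.5411
M5
G0 X50.4152 Y78.4951
M4 S686
G1 X53.7403 Y93.4728 F616
G1 X50.7777 Y116.2938
G1 X42.8271 Y142.2279
G1 X31.1883 Y166.5446
G1 X17.1612 Y184.5136
M5
G0 X19.2575 Y42.0127
M4 S686
G1 X30.7135 Y39.7436 F616
G1 X36.0822 Y29.3721
G1 X31.3208 Y18.7083
G1 X20.0147 Y15.7821
G1 X10.6777 Y22.7971
G1 X10.3407 Y34.4708
G1 X19.2575 Y42.0127
M5
G0 X7.7775 Y120.4642
M4 S686
G1 X35.1050 Y120.4642 F616
G1 X35.1050 Y36.8345
G1 X7.7775 Y36.8345
G1 X7.7775 Y120.4642
M5
G0 X55.9821 Y180.3184
M4 S686
G1 X62.5911 Y187.0140 F616
G1 X61.0611 Y190.7610
G1 X55.6238 Y191.3668
G1 X50.5111 Y188.6385
G1 X49.9548 Y182.3833
M5
G0 X0.0000 Y0.0000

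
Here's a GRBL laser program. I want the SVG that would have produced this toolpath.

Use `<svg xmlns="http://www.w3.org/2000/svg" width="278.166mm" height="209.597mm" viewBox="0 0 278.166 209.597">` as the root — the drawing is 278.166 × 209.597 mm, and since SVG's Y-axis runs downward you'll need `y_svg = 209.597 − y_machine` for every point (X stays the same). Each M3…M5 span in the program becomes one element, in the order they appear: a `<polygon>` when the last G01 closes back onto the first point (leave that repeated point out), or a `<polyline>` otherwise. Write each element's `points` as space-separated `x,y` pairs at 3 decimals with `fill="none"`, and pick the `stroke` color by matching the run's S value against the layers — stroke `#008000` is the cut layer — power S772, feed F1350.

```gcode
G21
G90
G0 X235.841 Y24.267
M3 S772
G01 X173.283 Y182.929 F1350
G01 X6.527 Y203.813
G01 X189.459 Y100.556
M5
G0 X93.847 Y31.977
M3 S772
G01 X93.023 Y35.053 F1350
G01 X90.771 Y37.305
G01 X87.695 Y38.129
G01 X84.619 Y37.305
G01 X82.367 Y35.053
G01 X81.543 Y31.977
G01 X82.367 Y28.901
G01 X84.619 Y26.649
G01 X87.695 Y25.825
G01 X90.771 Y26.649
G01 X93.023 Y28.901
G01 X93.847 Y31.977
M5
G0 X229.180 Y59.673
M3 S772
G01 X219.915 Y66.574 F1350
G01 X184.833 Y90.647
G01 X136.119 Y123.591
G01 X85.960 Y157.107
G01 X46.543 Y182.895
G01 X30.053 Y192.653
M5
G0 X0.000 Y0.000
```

<svg xmlns="http://www.w3.org/2000/svg" width="278.166mm" height="209.597mm" viewBox="0 0 278.166 209.597">
  <polyline points="235.841,185.330 173.283,26.668 6.527,5.784 189.459,109.041" fill="none" stroke="#008000"/>
  <polygon points="93.847,177.620 93.023,174.544 90.771,172.292 87.695,171.468 84.619,172.292 82.367,174.544 81.543,177.620 82.367,180.696 84.619,182.948 87.695,183.772 90.771,182.948 93.023,180.696" fill="none" stroke="#008000"/>
  <polyline points="229.180,149.924 219.915,143.023 184.833,118.950 136.119,86.006 85.960,52.490 46.543,26.702 30.053,16.944" fill="none" stroke="#008000"/>
</svg>

Each laser-on run becomes one SVG element. Flip Y back into SVG space with y_svg = 209.597 − y_machine. Every run uses S772, so all elements get stroke `#008000` (cut).

Run 1: The run is open, so emit a `<polyline>` with points (Y-flipped): 235.841,185.330 173.283,26.668 6.527,5.784 189.459,109.041.

Run 2: The run returns to its start, so emit a `<polygon>` with points (Y-flipped): 93.847,177.620 93.023,174.544 90.771,172.292 87.695,171.468 84.619,172.292 82.367,174.544 81.543,177.620 82.367,180.696 84.619,182.948 87.695,183.772 90.771,182.948 93.023,180.696.

Run 3: The run is open, so emit a `<polyline>` with points (Y-flipped): 229.180,149.924 219.915,143.023 184.833,118.950 136.119,86.006 85.960,52.490 46.543,26.702 30.053,16.944.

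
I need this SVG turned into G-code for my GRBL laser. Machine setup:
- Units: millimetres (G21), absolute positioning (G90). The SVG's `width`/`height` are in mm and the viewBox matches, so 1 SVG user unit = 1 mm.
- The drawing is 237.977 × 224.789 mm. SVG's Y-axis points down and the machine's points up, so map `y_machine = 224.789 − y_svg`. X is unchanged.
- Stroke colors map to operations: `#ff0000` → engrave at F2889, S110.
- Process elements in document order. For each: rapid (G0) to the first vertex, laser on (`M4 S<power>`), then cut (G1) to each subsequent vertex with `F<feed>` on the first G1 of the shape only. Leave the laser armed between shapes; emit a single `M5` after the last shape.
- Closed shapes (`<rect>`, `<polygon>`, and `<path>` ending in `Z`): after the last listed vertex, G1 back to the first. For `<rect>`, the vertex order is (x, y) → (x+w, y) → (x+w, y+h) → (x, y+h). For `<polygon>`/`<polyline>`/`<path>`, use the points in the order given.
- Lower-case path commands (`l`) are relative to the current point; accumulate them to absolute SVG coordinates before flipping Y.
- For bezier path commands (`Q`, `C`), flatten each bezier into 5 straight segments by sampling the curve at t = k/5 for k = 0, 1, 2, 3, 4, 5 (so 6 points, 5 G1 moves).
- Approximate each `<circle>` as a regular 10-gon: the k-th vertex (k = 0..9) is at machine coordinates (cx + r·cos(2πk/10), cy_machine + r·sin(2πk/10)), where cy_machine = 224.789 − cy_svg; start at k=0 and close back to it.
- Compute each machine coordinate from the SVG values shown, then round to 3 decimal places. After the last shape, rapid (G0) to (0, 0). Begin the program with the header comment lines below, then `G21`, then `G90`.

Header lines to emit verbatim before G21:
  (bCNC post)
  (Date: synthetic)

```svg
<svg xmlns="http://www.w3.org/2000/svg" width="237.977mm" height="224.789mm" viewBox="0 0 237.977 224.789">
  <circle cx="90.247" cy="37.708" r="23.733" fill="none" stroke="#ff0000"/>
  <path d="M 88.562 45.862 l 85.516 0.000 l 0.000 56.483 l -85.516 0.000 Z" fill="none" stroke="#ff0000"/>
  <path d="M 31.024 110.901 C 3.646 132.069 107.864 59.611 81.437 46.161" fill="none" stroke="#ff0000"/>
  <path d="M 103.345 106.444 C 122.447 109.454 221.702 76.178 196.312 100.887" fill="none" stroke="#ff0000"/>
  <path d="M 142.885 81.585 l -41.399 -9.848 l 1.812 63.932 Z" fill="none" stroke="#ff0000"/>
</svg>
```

Since the viewBox matches the mm dimensions, user units are millimetres directly. The only transform is the Y-flip y_m = 224.789 − y_svg.

Shape 1 is a circle drawn with `<circle>`. Its stroke #ff0000 means engrave at S110, F2889. After flipping Y the toolpath is (113.980,187.081) → (109.447,201.031) → (97.581,209.652) → (82.913,209.652) → (71.047,201.031) → (66.514,187.081) → (71.047,173.131) → (82.913,164.510) → (97.581,164.510) → (109.447,173.131) → (113.980,187.081), returning to the start.

Shape 2 is a rectangle drawn with `<path>`. Its stroke #ff0000 means engrave at S110, F2889. After flipping Y the toolpath is (88.562,178.927) → (174.078,178.927) → (174.078,122.444) → (88.562,122.444) → (88.562,178.927), returning to the start.

Shape 3 is a cubic bezier drawn with `<path>`. Its stroke #ff0000 means engrave at S110, F2889. After flipping Y the toolpath is (31.024,113.888) → (28.291,111.201) → (44.553,123.658) → (67.223,143.933) → (83.714,164.698) → (81.437,178.628).

Shape 4 is a cubic bezier drawn with `<path>`. Its stroke #ff0000 means engrave at S110, F2889. After flipping Y the toolpath is (103.345,118.345) → (122.786,120.139) → (151.634,126.117) → (180.057,131.753) → (198.227,132.523) → (196.312,123.902).

Shape 5 is a closed polygon drawn with `<path>`. Its stroke #ff0000 means engrave at S110, F2889. After flipping Y the toolpath is (142.885,143.204) → (101.486,153.052) → (103.298,89.120) → (142.885,143.204), returning to the start.

(bCNC post)
(Date: synthetic)
G21
G90
G0 X113.980 Y187.081
M4 S110
G1 X109.447 Y201.031 F2889
G1 X97.581 Y209.652
G1 X82.913 Y209.652
G1 X71.047 Y201.031
G1 X66.514 Y187.081
G1 X71.047 Y173.131
G1 X82.913 Y164.510
G1 X97.581 Y164.510
G1 X109.447 Y173.131
G1 X113.980 Y187.081
G0 X88.562 Y178.927
M4 S110
G1 X174.078 Y178.927 F2889
G1 X174.078 Y122.444
G1 X88.562 Y122.444
G1 X88.562 Y178.927
G0 X31.024 Y113.888
M4 S110
G1 X28.291 Y111.201 F2889
G1 X44.553 Y123.658
G1 X67.223 Y143.933
G1 X83.714 Y164.698
G1 X81.437 Y178.628
G0 X103.345 Y118.345
M4 S110
G1 X122.786 Y120.139 F2889
G1 X151.634 Y126.117
G1 X180.057 Y131.753
G1 X198.227 Y132.523
G1 X196.312 Y123.902
G0 X142.885 Y143.204
M4 S110
G1 X101.486 Y153.052 F2889
G1 X103.298 Y89.120
G1 X142.885 Y143.204
M5
G0 X0.000 Y0.000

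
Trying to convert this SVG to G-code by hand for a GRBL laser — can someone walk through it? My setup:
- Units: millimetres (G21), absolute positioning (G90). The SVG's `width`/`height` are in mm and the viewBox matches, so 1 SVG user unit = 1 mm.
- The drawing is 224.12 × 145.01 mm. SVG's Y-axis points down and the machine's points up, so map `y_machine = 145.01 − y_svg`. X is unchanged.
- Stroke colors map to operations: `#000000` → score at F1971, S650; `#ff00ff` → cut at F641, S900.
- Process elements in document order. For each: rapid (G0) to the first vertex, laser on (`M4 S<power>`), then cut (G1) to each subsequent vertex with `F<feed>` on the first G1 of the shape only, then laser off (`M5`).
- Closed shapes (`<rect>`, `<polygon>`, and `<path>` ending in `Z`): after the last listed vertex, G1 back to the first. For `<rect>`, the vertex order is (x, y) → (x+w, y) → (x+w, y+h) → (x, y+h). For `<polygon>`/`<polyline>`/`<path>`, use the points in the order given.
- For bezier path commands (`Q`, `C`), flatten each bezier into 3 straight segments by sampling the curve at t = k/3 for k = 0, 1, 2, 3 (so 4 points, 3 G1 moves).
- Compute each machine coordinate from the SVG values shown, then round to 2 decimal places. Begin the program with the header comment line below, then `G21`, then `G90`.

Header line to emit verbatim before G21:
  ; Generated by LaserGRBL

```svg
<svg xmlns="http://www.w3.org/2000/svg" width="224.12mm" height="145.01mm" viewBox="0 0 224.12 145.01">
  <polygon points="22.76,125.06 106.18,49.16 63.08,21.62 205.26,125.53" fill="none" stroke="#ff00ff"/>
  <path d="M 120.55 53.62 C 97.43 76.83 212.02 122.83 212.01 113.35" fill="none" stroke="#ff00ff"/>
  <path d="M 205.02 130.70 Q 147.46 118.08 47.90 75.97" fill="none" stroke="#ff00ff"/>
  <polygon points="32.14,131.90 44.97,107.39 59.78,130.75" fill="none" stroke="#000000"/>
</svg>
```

; Generated by LaserGRBL
G21
G90
G0 X22.76 Y19.95
M4 S900
G1 X106.18 Y95.85 F641
G1 X63.08 Y123.39
G1 X205.26 Y19.48
G1 X22.76 Y19.95
M5
G0 X120.55 Y91.39
M4 S900
G1 X133.99 Y63.48 F641
G1 X183.16 Y37.77
G1 X212.01 Y31.66
M5
G0 X205.02 Y14.31
M4 S900
G1 X161.98 Y26.00 F641
G1 X109.61 Y44.24
G1 X47.90 Y69.04
M5
G0 X32.14 Y13.11
M4 S650
G1 X44.97 Y37.62 F1971
G1 X59.78 Y14.26
G1 X32.14 Y13.11
M5

1 u = 1 mm; y_m = 145.01 − y.

[1] `<polygon>` closed polygon, #ff00ff→cut S900 F641: (22.76,19.95) → (106.18,95.85) → (63.08,123.39) → (205.26,19.48) → (22.76,19.95) (closed)

[2] `<path>` cubic bezier, #ff00ff→cut S900 F641: (120.55,91.39) → (133.99,63.48) → (183.16,37.77) → (212.01,31.66)

[3] `<path>` quadratic bezier, #ff00ff→cut S900 F641: (205.02,14.31) → (161.98,26.00) → (109.61,44.24) → (47.90,69.04)

[4] `<polygon>` regular polygon, #000000→score S650 F1971: (32.14,13.11) → (44.97,37.62) → (59.78,14.26) → (32.14,13.11) (closed)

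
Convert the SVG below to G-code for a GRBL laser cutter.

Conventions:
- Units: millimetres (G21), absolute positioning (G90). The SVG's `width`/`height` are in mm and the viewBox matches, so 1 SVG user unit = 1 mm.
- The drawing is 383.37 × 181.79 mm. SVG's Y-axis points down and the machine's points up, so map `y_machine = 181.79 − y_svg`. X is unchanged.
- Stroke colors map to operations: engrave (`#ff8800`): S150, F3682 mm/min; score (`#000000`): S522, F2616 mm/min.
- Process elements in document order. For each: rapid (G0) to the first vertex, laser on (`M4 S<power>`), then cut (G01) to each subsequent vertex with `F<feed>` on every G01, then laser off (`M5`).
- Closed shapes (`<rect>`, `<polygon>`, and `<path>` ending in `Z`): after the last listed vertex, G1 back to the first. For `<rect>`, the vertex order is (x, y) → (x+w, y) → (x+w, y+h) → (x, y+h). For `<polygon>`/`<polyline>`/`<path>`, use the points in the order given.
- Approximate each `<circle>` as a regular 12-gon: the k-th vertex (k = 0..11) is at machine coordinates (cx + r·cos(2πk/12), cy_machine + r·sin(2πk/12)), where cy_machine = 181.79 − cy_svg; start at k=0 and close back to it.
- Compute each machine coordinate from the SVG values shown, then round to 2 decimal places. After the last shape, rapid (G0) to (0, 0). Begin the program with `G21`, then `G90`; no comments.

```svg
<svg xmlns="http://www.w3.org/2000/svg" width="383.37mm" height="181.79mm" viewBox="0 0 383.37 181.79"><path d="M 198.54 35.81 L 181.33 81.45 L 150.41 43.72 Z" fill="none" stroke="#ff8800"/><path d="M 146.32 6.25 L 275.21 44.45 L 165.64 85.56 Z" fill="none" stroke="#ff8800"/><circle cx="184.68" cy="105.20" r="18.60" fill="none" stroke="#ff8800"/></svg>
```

G21
G90
G0 X198.54 Y145.98
M4 S150
G01 X181.33 Y100.34 F3682
G01 X150.41 Y138.07 F3682
G01 X198.54 Y145.98 F3682
M5
G0 X146.32 Y175.54
M4 S150
G01 X275.21 Y137.34 F3682
G01 X165.64 Y96.23 F3682
G01 X146.32 Y175.54 F3682
M5
G0 X203.28 Y76.59
M4 S150
G01 X200.79 Y85.89 F3682
G01 X193.98 Y92.70 F3682
G01 X184.68 Y95.19 F3682
G01 X175.38 Y92.70 F3682
G01 X168.57 Y85.89 F3682
G01 X166.08 Y76.59 F3682
G01 X168.57 Y67.29 F3682
G01 X175.38 Y60.48 F3682
G01 X184.68 Y57.99 F3682
G01 X193.98 Y60.48 F3682
G01 X200.79 Y67.29 F3682
G01 X203.28 Y76.59 F3682
M5
G0 X0.00 Y0.00

1 u = 1 mm; y_m = 181.79 − y.

[1] `<path>` regular polygon, #ff8800→engrave S150 F3682: (198.54,145.98) → (181.33,100.34) → (150.41,138.07) → (198.54,145.98) (closed)

[2] `<path>` closed polygon, #ff8800→engrave S150 F3682: (146.32,175.54) → (275.21,137.34) → (165.64,96.23) → (146.32,175.54) (closed)

[3] `<circle>` circle, #ff8800→engrave S150 F3682: (203.28,76.59) → (200.79,85.89) → (193.98,92.70) → (184.68,95.19) → (175.38,92.70) → (168.57,85.89) → (166.08,76.59) → (168.57,67.29) → (175.38,60.48) → (184.68,57.99) → (193.98,60.48) → (200.79,67.29) → (203.28,76.59) (closed)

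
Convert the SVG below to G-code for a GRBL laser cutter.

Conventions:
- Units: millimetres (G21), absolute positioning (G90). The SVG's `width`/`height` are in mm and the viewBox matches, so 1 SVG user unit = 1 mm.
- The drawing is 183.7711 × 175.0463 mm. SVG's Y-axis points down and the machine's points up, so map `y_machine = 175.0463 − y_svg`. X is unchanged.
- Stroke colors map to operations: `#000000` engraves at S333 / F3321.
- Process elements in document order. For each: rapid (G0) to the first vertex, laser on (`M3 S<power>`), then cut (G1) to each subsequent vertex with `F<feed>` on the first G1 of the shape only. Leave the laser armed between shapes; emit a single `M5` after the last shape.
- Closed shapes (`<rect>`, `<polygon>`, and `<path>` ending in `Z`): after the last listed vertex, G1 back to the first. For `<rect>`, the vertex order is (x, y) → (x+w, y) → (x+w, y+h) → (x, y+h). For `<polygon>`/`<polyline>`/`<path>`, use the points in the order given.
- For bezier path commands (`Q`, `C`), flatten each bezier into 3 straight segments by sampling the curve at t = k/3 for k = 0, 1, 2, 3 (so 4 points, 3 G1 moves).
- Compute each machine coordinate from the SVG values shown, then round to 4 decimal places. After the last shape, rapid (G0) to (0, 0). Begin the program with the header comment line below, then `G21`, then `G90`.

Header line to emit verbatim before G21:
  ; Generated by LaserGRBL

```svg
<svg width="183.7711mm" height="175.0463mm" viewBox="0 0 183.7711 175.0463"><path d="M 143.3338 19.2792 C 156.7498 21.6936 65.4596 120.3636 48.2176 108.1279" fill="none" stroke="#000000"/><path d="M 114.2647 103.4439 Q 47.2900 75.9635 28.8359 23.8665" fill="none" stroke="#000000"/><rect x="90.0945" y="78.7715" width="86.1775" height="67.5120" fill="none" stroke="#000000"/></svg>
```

Since the viewBox matches the mm dimensions, user units are millimetres directly. The only transform is the Y-flip y_m = 175.0463 − y_svg.

Shape 1 is a cubic bezier drawn with `<path>`. Its stroke #000000 means engrave at S333, F3321. After flipping Y the toolpath is (143.3338,155.7671) → (128.4683,128.9401) → (83.5218,83.9786) → (48.2176,66.9184).

Shape 2 is a quadratic bezier drawn with `<path>`. Its stroke #000000 means engrave at S333, F3321. After flipping Y the toolpath is (114.2647,71.6024) → (75.0061,92.6578) → (46.5298,119.1836) → (28.8359,151.1798).

Shape 3 is a rectangle drawn with `<rect>`. Its stroke #000000 means engrave at S333, F3321. After flipping Y the toolpath is (90.0945,96.2748) → (176.2720,96.2748) → (176.2720,28.7628) → (90.0945,28.7628) → (90.0945,96.2748), returning to the start.

; Generated by LaserGRBL
G21
G90
G0 X143.3338 Y155.7671
M3 S333
G1 X128.4683 Y128.9401 F3321
G1 X83.5218 Y83.9786
G1 X48.2176 Y66.9184
G0 X114.2647 Y71.6024
M3 S333
G1 X75.0061 Y92.6578 F3321
G1 X46.5298 Y119.1836
G1 X28.8359 Y151.1798
G0 X90.0945 Y96.2748
M3 S333
G1 X176.2720 Y96.2748 F3321
G1 X176.2720 Y28.7628
G1 X90.0945 Y28.7628
G1 X90.0945 Y96.2748
M5
G0 X0.0000 Y0.0000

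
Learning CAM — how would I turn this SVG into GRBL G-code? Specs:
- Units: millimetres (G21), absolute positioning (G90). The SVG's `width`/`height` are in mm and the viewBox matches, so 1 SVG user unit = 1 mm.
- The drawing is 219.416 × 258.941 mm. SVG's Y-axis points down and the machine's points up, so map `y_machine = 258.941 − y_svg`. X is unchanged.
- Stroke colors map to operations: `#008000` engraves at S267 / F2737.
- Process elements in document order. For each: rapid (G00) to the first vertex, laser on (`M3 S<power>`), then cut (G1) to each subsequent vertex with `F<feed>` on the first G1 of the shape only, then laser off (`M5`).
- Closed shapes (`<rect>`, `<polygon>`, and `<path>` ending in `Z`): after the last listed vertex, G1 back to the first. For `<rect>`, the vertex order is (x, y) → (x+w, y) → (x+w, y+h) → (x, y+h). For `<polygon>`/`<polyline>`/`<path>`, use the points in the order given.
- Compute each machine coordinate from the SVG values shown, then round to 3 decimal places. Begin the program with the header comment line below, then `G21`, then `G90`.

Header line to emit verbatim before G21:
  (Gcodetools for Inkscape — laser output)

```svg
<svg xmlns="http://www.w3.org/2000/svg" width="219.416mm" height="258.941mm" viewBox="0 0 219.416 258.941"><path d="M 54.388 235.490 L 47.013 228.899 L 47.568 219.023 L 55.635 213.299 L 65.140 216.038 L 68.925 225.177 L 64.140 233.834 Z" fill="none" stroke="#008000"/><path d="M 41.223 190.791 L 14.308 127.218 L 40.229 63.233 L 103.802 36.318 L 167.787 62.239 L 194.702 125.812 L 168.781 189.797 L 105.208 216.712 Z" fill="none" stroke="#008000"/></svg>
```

(Gcodetools for Inkscape — laser output)
G21
G90
G00 X54.388 Y23.451
M3 S267
G1 X47.013 Y30.042 F2737
G1 X47.568 Y39.918
G1 X55.635 Y45.642
G1 X65.140 Y42.903
G1 X68.925 Y33.764
G1 X64.140 Y25.107
G1 X54.388 Y23.451
M5
G00 X41.223 Y68.150
M3 S267
G1 X14.308 Y131.723 F2737
G1 X40.229 Y195.708
G1 X103.802 Y222.623
G1 X167.787 Y196.702
G1 X194.702 Y133.129
G1 X168.781 Y69.144
G1 X105.208 Y42.229
G1 X41.223 Y68.150
M5

1 u = 1 mm; y_m = 258.941 − y.

[1] `<path>` regular polygon, #008000→engrave S267 F2737: (54.388,23.451) → (47.013,30.042) → (47.568,39.918) → (55.635,45.642) → (65.140,42.903) → (68.925,33.764) → (64.140,25.107) → (54.388,23.451) (closed)

[2] `<path>` regular polygon, #008000→engrave S267 F2737: (41.223,68.150) → (14.308,131.723) → (40.229,195.708) → (103.802,222.623) → (167.787,196.702) → (194.702,133.129) → (168.781,69.144) → (105.208,42.229) → (41.223,68.150) (closed)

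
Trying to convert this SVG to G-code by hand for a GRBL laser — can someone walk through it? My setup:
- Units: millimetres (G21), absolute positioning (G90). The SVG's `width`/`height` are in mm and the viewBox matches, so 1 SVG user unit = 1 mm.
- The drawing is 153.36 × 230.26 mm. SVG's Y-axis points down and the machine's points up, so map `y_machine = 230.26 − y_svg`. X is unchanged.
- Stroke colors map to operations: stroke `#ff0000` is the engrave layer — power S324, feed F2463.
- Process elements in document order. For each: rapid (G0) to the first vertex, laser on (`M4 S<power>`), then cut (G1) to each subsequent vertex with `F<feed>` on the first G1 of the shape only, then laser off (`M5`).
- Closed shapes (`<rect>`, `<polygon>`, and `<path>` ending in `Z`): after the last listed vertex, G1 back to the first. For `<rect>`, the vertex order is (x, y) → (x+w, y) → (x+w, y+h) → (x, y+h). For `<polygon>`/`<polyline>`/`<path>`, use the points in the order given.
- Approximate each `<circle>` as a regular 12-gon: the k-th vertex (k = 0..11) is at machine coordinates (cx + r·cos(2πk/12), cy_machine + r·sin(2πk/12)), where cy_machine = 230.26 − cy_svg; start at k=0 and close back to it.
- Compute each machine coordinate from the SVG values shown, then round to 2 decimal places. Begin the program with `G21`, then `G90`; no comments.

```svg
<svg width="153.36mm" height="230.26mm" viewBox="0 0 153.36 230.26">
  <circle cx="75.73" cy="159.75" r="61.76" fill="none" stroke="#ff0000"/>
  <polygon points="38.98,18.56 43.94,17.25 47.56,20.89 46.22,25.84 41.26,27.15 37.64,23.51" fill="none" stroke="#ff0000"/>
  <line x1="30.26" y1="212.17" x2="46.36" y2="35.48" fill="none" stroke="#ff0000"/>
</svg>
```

1 u = 1 mm; y_m = 230.26 − y.

[1] `<circle>` circle, #ff0000→engrave S324 F2463: (137.49,70.51) → (129.22,101.39) → (106.61,124.00) → (75.73,132.27) → (44.85,124.00) → (22.24,101.39) → (13.97,70.51) → (22.24,39.63) → (44.85,17.02) → (75.73,8.75) → (106.61,17.02) → (129.22,39.63) → (137.49,70.51) (closed)

[2] `<polygon>` regular polygon, #ff0000→engrave S324 F2463: (38.98,211.70) → (43.94,213.01) → (47.56,209.37) → (46.22,204.42) → (41.26,203.11) → (37.64,206.75) → (38.98,211.70) (closed)

[3] `<line>` line segment, #ff0000→engrave S324 F2463: (30.26,18.09) → (46.36,194.78)

G21
G90
G0 X137.49 Y70.51
M4 S324
G1 X129.22 Y101.39 F2463
G1 X106.61 Y124.00
G1 X75.73 Y132.27
G1 X44.85 Y124.00
G1 X22.24 Y101.39
G1 X13.97 Y70.51
G1 X22.24 Y39.63
G1 X44.85 Y17.02
G1 X75.73 Y8.75
G1 X106.61 Y17.02
G1 X129.22 Y39.63
G1 X137.49 Y70.51
M5
G0 X38.98 Y211.70
M4 S324
G1 X43.94 Y213.01 F2463
G1 X47.56 Y209.37
G1 X46.22 Y204.42
G1 X41.26 Y203.11
G1 X37.64 Y206.75
G1 X38.98 Y211.70
M5
G0 X30.26 Y18.09
M4 S324
G1 X46.36 Y194.78 F2463
M5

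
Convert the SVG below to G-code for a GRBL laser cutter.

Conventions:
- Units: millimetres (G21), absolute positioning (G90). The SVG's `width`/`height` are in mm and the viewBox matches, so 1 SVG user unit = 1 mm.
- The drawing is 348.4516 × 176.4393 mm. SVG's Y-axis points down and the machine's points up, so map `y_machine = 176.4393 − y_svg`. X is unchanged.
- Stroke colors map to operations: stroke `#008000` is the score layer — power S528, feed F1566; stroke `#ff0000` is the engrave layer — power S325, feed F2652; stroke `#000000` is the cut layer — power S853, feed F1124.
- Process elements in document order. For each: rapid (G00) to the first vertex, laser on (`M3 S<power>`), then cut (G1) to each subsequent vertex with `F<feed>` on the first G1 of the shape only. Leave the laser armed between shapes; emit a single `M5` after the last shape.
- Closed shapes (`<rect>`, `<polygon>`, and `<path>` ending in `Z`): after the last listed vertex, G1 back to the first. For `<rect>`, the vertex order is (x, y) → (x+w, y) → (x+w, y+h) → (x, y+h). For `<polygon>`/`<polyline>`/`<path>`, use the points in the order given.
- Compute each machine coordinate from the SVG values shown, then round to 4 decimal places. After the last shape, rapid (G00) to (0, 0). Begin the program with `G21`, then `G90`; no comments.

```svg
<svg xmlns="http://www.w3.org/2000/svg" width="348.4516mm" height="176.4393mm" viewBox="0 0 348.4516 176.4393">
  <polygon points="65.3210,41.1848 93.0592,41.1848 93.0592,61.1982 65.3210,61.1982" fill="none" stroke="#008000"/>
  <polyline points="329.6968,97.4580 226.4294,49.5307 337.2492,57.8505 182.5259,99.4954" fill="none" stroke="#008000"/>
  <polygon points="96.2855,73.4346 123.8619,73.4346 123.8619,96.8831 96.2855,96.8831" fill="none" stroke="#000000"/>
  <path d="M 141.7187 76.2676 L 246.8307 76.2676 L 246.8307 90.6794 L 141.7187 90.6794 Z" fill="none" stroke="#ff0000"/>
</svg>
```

Since the viewBox matches the mm dimensions, user units are millimetres directly. The only transform is the Y-flip y_m = 176.4393 − y_svg.

Shape 1 is a rectangle drawn with `<polygon>`. Its stroke #008000 means score at S528, F1566. After flipping Y the toolpath is (65.3210,135.2545) → (93.0592,135.2545) → (93.0592,115.2411) → (65.3210,115.2411) → (65.3210,135.2545), returning to the start.

Shape 2 is a open polyline drawn with `<polyline>`. Its stroke #008000 means score at S528, F1566. After flipping Y the toolpath is (329.6968,78.9813) → (226.4294,126.9086) → (337.2492,118.5888) → (182.5259,76.9439).

Shape 3 is a rectangle drawn with `<polygon>`. Its stroke #000000 means cut at S853, F1124. After flipping Y the toolpath is (96.2855,103.0047) → (123.8619,103.0047) → (123.8619,79.5562) → (96.2855,79.5562) → (96.2855,103.0047), returning to the start.

Shape 4 is a rectangle drawn with `<path>`. Its stroke #ff0000 means engrave at S325, F2652. After flipping Y the toolpath is (141.7187,100.1717) → (246.8307,100.1717) → (246.8307,85.7599) → (141.7187,85.7599) → (141.7187,100.1717), returning to the start.

G21
G90
G00 X65.3210 Y135.2545
M3 S528
G1 X93.0592 Y135.2545 F1566
G1 X93.0592 Y115.2411
G1 X65.3210 Y115.2411
G1 X65.3210 Y135.2545
G00 X329.6968 Y78.9813
M3 S528
G1 X226.4294 Y126.9086 F1566
G1 X337.2492 Y118.5888
G1 X182.5259 Y76.9439
G00 X96.2855 Y103.0047
M3 S853
G1 X123.8619 Y103.0047 F1124
G1 X123.8619 Y79.5562
G1 X96.2855 Y79.5562
G1 X96.2855 Y103.0047
G00 X141.7187 Y100.1717
M3 S325
G1 X246.8307 Y100.1717 F2652
G1 X246.8307 Y85.7599
G1 X141.7187 Y85.7599
G1 X141.7187 Y100.1717
M5
G00 X0.0000 Y0.0000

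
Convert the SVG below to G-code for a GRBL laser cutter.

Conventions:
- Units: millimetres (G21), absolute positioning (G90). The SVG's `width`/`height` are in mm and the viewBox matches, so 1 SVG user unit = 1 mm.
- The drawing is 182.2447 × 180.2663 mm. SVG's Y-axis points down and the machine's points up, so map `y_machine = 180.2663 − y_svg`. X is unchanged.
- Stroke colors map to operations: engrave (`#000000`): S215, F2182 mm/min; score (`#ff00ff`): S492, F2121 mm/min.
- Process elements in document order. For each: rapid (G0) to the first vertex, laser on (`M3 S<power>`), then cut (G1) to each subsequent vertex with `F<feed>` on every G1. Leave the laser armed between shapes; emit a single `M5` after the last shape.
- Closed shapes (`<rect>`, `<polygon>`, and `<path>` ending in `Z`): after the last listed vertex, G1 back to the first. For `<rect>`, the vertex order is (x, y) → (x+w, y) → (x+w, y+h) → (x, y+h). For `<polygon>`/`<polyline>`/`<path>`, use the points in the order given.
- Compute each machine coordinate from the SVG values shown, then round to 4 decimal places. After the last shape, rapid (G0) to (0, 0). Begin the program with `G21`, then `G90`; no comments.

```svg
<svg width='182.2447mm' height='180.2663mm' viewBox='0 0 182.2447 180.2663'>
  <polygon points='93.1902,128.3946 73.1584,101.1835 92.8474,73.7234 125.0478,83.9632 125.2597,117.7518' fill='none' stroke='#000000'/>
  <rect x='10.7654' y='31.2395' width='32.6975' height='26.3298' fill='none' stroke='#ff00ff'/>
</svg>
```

G21
G90
G0 X93.1902 Y51.8717
M3 S215
G1 X73.1584 Y79.0828 F2182
G1 X92.8474 Y106.5429 F2182
G1 X125.0478 Y96.3031 F2182
G1 X125.2597 Y62.5145 F2182
G1 X93.1902 Y51.8717 F2182
G0 X10.7654 Y149.0268
M3 S492
G1 X43.4629 Y149.0268 F2121
G1 X43.4629 Y122.6970 F2121
G1 X10.7654 Y122.6970 F2121
G1 X10.7654 Y149.0268 F2121
M5
G0 X0.0000 Y0.0000

1 u = 1 mm; y_m = 180.2663 − y.

[1] `<polygon>` regular polygon, #000000→engrave S215 F2182: (93.1902,51.8717) → (73.1584,79.0828) → (92.8474,106.5429) → (125.0478,96.3031) → (125.2597,62.5145) → (93.1902,51.8717) (closed)

[2] `<rect>` rectangle, #ff00ff→score S492 F2121: (10.7654,149.0268) → (43.4629,149.0268) → (43.4629,122.6970) → (10.7654,122.6970) → (10.7654,149.0268) (closed)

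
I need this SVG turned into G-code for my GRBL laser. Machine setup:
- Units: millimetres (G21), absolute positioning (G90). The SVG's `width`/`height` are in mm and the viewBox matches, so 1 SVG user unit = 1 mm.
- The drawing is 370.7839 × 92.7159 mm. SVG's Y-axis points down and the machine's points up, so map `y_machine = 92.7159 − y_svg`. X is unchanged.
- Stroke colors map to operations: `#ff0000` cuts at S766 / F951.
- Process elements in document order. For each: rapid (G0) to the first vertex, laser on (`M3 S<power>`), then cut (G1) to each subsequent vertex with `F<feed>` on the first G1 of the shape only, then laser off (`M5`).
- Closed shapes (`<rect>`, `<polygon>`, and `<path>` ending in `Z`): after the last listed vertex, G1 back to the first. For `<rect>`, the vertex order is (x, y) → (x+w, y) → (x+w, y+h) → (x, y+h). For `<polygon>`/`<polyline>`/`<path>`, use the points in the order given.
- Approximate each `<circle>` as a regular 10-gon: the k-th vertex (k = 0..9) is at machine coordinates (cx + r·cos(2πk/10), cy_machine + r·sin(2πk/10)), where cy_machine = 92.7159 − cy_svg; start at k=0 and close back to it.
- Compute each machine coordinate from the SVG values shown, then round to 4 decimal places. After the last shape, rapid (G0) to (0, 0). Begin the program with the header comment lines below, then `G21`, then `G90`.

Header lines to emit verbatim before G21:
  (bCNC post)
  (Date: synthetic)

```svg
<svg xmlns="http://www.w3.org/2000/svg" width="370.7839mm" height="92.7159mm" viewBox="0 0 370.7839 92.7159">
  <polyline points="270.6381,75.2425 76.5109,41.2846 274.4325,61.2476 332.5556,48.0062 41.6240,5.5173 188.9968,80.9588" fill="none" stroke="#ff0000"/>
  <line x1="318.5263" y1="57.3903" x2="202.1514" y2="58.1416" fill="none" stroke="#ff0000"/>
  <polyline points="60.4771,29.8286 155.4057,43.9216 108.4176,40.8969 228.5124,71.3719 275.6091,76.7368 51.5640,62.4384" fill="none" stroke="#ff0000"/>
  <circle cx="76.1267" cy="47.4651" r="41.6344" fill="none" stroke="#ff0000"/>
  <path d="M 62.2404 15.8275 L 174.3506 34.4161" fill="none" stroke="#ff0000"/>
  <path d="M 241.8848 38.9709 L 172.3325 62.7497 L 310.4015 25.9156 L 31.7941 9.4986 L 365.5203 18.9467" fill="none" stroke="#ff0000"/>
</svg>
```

(bCNC post)
(Date: synthetic)
G21
G90
G0 X270.6381 Y17.4734
M3 S766
G1 X76.5109 Y51.4313 F951
G1 X274.4325 Y31.4683
G1 X332.5556 Y44.7097
G1 X41.6240 Y87.1986
G1 X188.9968 Y11.7571
M5
G0 X318.5263 Y35.3256
M3 S766
G1 X202.1514 Y34.5743 F951
M5
G0 X60.4771 Y62.8873
M3 S766
G1 X155.4057 Y48.7943 F951
G1 X108.4176 Y51.8190
G1 X228.5124 Y21.3440
G1 X275.6091 Y15.9791
G1 X51.5640 Y30.2775
M5
G0 X117.7611 Y45.2508
M3 S766
G1 X109.8096 Y69.7229 F951
G1 X88.9924 Y84.8475
G1 X63.2610 Y84.8475
G1 X42.4438 Y69.7229
G1 X34.4923 Y45.2508
G1 X42.4438 Y20.7787
G1 X63.2610 Y5.6541
G1 X88.9924 Y5.6541
G1 X109.8096 Y20.7787
G1 X117.7611 Y45.2508
M5
G0 X62.2404 Y76.8884
M3 S766
G1 X174.3506 Y58.2998 F951
M5
G0 X241.8848 Y53.7450
M3 S766
G1 X172.3325 Y29.9662 F951
G1 X310.4015 Y66.8003
G1 X31.7941 Y83.2173
G1 X365.5203 Y73.7692
M5
G0 X0.0000 Y0.0000

Since the viewBox matches the mm dimensions, user units are millimetres directly. The only transform is the Y-flip y_m = 92.7159 − y_svg.

Shape 1 is a open polyline drawn with `<polyline>`. Its stroke #ff0000 means cut at S766, F951. After flipping Y the toolpath is (270.6381,17.4734) → (76.5109,51.4313) → (274.4325,31.4683) → (332.5556,44.7097) → (41.6240,87.1986) → (188.9968,11.7571).

Shape 2 is a line segment drawn with `<line>`. Its stroke #ff0000 means cut at S766, F951. After flipping Y the toolpath is (318.5263,35.3256) → (202.1514,34.5743).

Shape 3 is a open polyline drawn with `<polyline>`. Its stroke #ff0000 means cut at S766, F951. After flipping Y the toolpath is (60.4771,62.8873) → (155.4057,48.7943) → (108.4176,51.8190) → (228.5124,21.3440) → (275.6091,15.9791) → (51.5640,30.2775).

Shape 4 is a circle drawn with `<circle>`. Its stroke #ff0000 means cut at S766, F951. After flipping Y the toolpath is (117.7611,45.2508) → (109.8096,69.7229) → (88.9924,84.8475) → (63.2610,84.8475) → (42.4438,69.7229) → (34.4923,45.2508) → (42.4438,20.7787) → (63.2610,5.6541) → (88.9924,5.6541) → (109.8096,20.7787) → (117.7611,45.2508), returning to the start.

Shape 5 is a line segment drawn with `<path>`. Its stroke #ff0000 means cut at S766, F951. After flipping Y the toolpath is (62.2404,76.8884) → (174.3506,58.2998).

Shape 6 is a open polyline drawn with `<path>`. Its stroke #ff0000 means cut at S766, F951. After flipping Y the toolpath is (241.8848,53.7450) → (172.3325,29.9662) → (310.4015,66.8003) → (31.7941,83.2173) → (365.5203,73.7692).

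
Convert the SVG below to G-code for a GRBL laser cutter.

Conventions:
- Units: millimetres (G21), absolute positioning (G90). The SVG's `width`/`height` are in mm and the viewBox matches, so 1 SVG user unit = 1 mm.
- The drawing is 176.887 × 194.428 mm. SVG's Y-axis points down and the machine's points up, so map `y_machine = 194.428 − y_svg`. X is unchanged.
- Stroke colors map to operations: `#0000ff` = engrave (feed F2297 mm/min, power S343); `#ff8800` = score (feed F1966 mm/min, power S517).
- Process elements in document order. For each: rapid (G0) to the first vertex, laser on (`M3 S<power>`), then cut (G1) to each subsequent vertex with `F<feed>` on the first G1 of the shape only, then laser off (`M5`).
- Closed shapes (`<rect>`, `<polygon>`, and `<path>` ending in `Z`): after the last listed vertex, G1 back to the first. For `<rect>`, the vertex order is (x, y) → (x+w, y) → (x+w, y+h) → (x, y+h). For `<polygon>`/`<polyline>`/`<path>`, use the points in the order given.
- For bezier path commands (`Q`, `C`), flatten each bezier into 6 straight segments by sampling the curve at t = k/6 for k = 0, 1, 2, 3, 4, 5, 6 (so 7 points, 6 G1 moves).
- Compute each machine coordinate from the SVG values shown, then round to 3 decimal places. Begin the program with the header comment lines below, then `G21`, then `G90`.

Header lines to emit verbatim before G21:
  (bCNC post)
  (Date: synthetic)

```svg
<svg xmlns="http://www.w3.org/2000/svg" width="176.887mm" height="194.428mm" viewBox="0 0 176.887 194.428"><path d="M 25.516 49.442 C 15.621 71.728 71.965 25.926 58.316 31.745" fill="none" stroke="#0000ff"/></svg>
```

(bCNC post)
(Date: synthetic)
G21
G90
G0 X25.516 Y144.986
M3 S343
G1 X25.458 Y138.963 F2297
G1 X32.655 Y140.962
G1 X43.324 Y147.659
G1 X53.680 Y155.729
G1 X59.938 Y161.845
G1 X58.316 Y162.683
M5

1 u = 1 mm; y_m = 194.428 − y.

[1] `<path>` cubic bezier, #0000ff→engrave S343 F2297: (25.516,144.986) → (25.458,138.963) → (32.655,140.962) → (43.324,147.659) → (53.680,155.729) → (59.938,161.845) → (58.316,162.683)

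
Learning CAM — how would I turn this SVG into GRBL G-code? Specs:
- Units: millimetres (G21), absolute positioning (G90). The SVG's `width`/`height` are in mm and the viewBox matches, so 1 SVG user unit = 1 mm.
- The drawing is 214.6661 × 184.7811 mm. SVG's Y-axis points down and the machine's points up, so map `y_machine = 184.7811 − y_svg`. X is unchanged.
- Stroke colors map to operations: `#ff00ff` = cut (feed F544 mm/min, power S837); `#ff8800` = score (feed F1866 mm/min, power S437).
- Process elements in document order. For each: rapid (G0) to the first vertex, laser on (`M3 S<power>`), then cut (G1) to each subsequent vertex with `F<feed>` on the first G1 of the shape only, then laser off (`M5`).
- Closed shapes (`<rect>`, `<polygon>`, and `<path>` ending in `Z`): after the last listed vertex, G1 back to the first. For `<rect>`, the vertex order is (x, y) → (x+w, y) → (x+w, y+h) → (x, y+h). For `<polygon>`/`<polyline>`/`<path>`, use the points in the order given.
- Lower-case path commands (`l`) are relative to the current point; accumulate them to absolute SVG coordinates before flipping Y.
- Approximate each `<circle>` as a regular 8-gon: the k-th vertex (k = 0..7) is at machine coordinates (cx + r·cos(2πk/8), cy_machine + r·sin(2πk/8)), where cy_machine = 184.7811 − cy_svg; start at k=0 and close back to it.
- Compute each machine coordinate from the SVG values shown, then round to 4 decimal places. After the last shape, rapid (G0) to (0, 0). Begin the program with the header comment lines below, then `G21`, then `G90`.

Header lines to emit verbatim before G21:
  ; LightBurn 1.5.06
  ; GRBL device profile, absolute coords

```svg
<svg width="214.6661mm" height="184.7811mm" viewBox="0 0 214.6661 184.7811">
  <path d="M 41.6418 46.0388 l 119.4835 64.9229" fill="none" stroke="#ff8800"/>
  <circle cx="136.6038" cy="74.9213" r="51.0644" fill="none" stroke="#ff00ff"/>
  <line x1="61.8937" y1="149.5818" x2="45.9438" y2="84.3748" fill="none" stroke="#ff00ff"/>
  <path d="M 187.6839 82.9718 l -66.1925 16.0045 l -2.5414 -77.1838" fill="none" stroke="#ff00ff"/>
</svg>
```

1 u = 1 mm; y_m = 184.7811 − y.

[1] `<path>` line segment, #ff8800→score S437 F1866: (41.6418,138.7423) → (161.1253,73.8194)

[2] `<circle>` circle, #ff00ff→cut S837 F544: (187.6682,109.8598) → (172.7118,145.9678) → (136.6038,160.9242) → (100.4958,145.9678) → (85.5394,109.8598) → (100.4958,73.7518) → (136.6038,58.7954) → (172.7118,73.7518) → (187.6682,109.8598) (closed)

[3] `<line>` line segment, #ff00ff→cut S837 F544: (61.8937,35.1993) → (45.9438,100.4063)

[4] `<path>` open polyline, #ff00ff→cut S837 F544: (187.6839,101.8093) → (121.4914,85.8048) → (118.9500,162.9886)

; LightBurn 1.5.06
; GRBL device profile, absolute coords
G21
G90
G0 X41.6418 Y138.7423
M3 S437
G1 X161.1253 Y73.8194 F1866
M5
G0 X187.6682 Y109.8598
M3 S837
G1 X172.7118 Y145.9678 F544
G1 X136.6038 Y160.9242
G1 X100.4958 Y145.9678
G1 X85.5394 Y109.8598
G1 X100.4958 Y73.7518
G1 X136.6038 Y58.7954
G1 X172.7118 Y73.7518
G1 X187.6682 Y109.8598
M5
G0 X61.8937 Y35.1993
M3 S837
G1 X45.9438 Y100.4063 F544
M5
G0 X187.6839 Y101.8093
M3 S837
G1 X121.4914 Y85.8048 F544
G1 X118.9500 Y162.9886
M5
G0 X0.0000 Y0.0000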